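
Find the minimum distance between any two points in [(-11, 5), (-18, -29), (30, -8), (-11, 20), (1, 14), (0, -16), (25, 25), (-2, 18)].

Computing all pairwise distances among 8 points:

d((-11, 5), (-18, -29)) = 34.7131
d((-11, 5), (30, -8)) = 43.0116
d((-11, 5), (-11, 20)) = 15.0
d((-11, 5), (1, 14)) = 15.0
d((-11, 5), (0, -16)) = 23.7065
d((-11, 5), (25, 25)) = 41.1825
d((-11, 5), (-2, 18)) = 15.8114
d((-18, -29), (30, -8)) = 52.3927
d((-18, -29), (-11, 20)) = 49.4975
d((-18, -29), (1, 14)) = 47.0106
d((-18, -29), (0, -16)) = 22.2036
d((-18, -29), (25, 25)) = 69.029
d((-18, -29), (-2, 18)) = 49.6488
d((30, -8), (-11, 20)) = 49.6488
d((30, -8), (1, 14)) = 36.4005
d((30, -8), (0, -16)) = 31.0483
d((30, -8), (25, 25)) = 33.3766
d((30, -8), (-2, 18)) = 41.2311
d((-11, 20), (1, 14)) = 13.4164
d((-11, 20), (0, -16)) = 37.6431
d((-11, 20), (25, 25)) = 36.3456
d((-11, 20), (-2, 18)) = 9.2195
d((1, 14), (0, -16)) = 30.0167
d((1, 14), (25, 25)) = 26.4008
d((1, 14), (-2, 18)) = 5.0 <-- minimum
d((0, -16), (25, 25)) = 48.0208
d((0, -16), (-2, 18)) = 34.0588
d((25, 25), (-2, 18)) = 27.8927

Closest pair: (1, 14) and (-2, 18) with distance 5.0

The closest pair is (1, 14) and (-2, 18) with Euclidean distance 5.0. For 8 points, brute-force pairwise comparison is shown above. For large n, the divide-and-conquer algorithm (sort by x, recurse on halves, check the dividing strip) achieves O(n log n).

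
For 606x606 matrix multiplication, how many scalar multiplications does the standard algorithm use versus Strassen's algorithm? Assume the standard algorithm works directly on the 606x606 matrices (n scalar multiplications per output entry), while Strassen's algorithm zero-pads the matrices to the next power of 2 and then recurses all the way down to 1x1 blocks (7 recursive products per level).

Matrix multiplication for 606x606 matrices:

Strassen's algorithm requires power-of-2 dimensions. Pad 606x606 to 1024x1024 (next power of 2).

Standard algorithm: 606^3 = 222545016 multiplications
Strassen's algorithm: 7^(log2(1024)) = 7^10 = 282475249 multiplications
Difference: 222545016 - 282475249 = -59930233 (Strassen uses MORE here due to padding overhead — for small or just-over-power-of-2 n, padding can outweigh the per-level savings)

Standard: 222545016 multiplications (606^3). Strassen: 282475249 multiplications (7^10, after padding to 1024x1024). Strassen reduces 8 recursive multiplications to 7 at each level.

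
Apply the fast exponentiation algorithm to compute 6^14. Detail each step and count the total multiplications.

Computing 6^14 by squaring (build up from 6^1; each line after the first costs one multiplication):

6^1 = 6
6^2 = (6^1)^2 = 6^2 = 36
6^3 = 6 * 6^2 = 6 * 36 = 216
6^6 = (6^3)^2 = 216^2 = 46656
6^7 = 6 * 6^6 = 6 * 46656 = 279936
6^14 = (6^7)^2 = 279936^2 = 78364164096

Result: 78364164096
Multiplications needed: 5 (5 lines after 6^1)

6^14 = 78364164096. Using exponentiation by squaring, this requires 5 multiplications. The key idea: if the exponent is even, square the half-power; if odd, multiply by the base once.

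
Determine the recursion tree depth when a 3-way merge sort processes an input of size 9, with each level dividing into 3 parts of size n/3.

For divide and conquer with division factor 3:

Problem sizes at each level:
Level 0: 9
Level 1: 3
Level 2: 1

The root is level 0 and the size-1 base case is level 2 (the tree spans levels 0 through 2, i.e. 3 levels counting the root), so the depth is the number of divisions: log_3(9) = 2

The recursion tree depth is log_3(9) = 2. At each level, the problem size is divided by 3, so it takes 2 divisions to reduce to a base case of size 1. The algorithm makes 3 recursive calls at each level.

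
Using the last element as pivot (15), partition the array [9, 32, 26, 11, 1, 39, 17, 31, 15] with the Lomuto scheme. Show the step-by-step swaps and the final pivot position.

Lomuto partition with pivot = 15:

Initial array: [9, 32, 26, 11, 1, 39, 17, 31, 15]

arr[0]=9 <= 15: swap with position 0, array becomes [9, 32, 26, 11, 1, 39, 17, 31, 15]
arr[1]=32 > 15: no swap
arr[2]=26 > 15: no swap
arr[3]=11 <= 15: swap with position 1, array becomes [9, 11, 26, 32, 1, 39, 17, 31, 15]
arr[4]=1 <= 15: swap with position 2, array becomes [9, 11, 1, 32, 26, 39, 17, 31, 15]
arr[5]=39 > 15: no swap
arr[6]=17 > 15: no swap
arr[7]=31 > 15: no swap

Place pivot at position 3: [9, 11, 1, 15, 26, 39, 17, 31, 32]
Pivot position: 3

After partitioning with pivot 15, the array becomes [9, 11, 1, 15, 26, 39, 17, 31, 32]. The pivot is placed at index 3. All elements to the left of the pivot are <= 15, and all elements to the right are > 15.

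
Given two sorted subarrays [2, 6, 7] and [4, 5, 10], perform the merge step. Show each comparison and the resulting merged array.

Merging process:

Compare 2 vs 4: take 2 from left. Merged: [2]
Compare 6 vs 4: take 4 from right. Merged: [2, 4]
Compare 6 vs 5: take 5 from right. Merged: [2, 4, 5]
Compare 6 vs 10: take 6 from left. Merged: [2, 4, 5, 6]
Compare 7 vs 10: take 7 from left. Merged: [2, 4, 5, 6, 7]
Append remaining from right: [10]. Merged: [2, 4, 5, 6, 7, 10]

Final merged array: [2, 4, 5, 6, 7, 10]
Total comparisons: 5

The merged array is [2, 4, 5, 6, 7, 10], requiring 5 comparisons. The merge step runs in O(n) time where n is the total number of elements.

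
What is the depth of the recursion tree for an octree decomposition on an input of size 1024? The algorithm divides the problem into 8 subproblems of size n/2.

For divide and conquer with division factor 2:

Problem sizes at each level:
Level 0: 1024
Level 1: 512
Level 2: 256
Level 3: 128
Level 4: 64
Level 5: 32
Level 6: 16
Level 7: 8
Level 8: 4
Level 9: 2
Level 10: 1

The root is level 0 and the size-1 base case is level 10 (the tree spans levels 0 through 10, i.e. 11 levels counting the root), so the depth is the number of divisions: log_2(1024) = 10

The recursion tree depth is log_2(1024) = 10. At each level, the problem size is divided by 2, so it takes 10 divisions to reduce to a base case of size 1. The algorithm makes 8 recursive calls at each level.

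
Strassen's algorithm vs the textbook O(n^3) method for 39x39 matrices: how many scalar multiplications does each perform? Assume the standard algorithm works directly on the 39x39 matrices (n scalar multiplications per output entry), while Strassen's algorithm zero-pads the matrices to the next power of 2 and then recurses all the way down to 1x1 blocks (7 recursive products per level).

Matrix multiplication for 39x39 matrices:

Strassen's algorithm requires power-of-2 dimensions. Pad 39x39 to 64x64 (next power of 2).

Standard algorithm: 39^3 = 59319 multiplications
Strassen's algorithm: 7^(log2(64)) = 7^6 = 117649 multiplications
Difference: 59319 - 117649 = -58330 (Strassen uses MORE here due to padding overhead — for small or just-over-power-of-2 n, padding can outweigh the per-level savings)

Standard: 59319 multiplications (39^3). Strassen: 117649 multiplications (7^6, after padding to 64x64). Strassen reduces 8 recursive multiplications to 7 at each level.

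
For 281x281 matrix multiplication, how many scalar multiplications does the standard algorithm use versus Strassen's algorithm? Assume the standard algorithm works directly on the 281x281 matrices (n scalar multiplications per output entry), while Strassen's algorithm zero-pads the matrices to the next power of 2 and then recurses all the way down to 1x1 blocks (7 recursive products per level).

Matrix multiplication for 281x281 matrices:

Strassen's algorithm requires power-of-2 dimensions. Pad 281x281 to 512x512 (next power of 2).

Standard algorithm: 281^3 = 22188041 multiplications
Strassen's algorithm: 7^(log2(512)) = 7^9 = 40353607 multiplications
Difference: 22188041 - 40353607 = -18165566 (Strassen uses MORE here due to padding overhead — for small or just-over-power-of-2 n, padding can outweigh the per-level savings)

Standard: 22188041 multiplications (281^3). Strassen: 40353607 multiplications (7^9, after padding to 512x512). Strassen reduces 8 recursive multiplications to 7 at each level.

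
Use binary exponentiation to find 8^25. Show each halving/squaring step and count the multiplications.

Computing 8^25 by squaring (build up from 8^1; each line after the first costs one multiplication):

8^1 = 8
8^2 = (8^1)^2 = 8^2 = 64
8^3 = 8 * 8^2 = 8 * 64 = 512
8^6 = (8^3)^2 = 512^2 = 262144
8^12 = (8^6)^2 = 262144^2 = 68719476736
8^24 = (8^12)^2 = 68719476736^2 = 4722366482869645213696
8^25 = 8 * 8^24 = 8 * 4722366482869645213696 = 37778931862957161709568

Result: 37778931862957161709568
Multiplications needed: 6 (6 lines after 8^1)

8^25 = 37778931862957161709568. Using exponentiation by squaring, this requires 6 multiplications. The key idea: if the exponent is even, square the half-power; if odd, multiply by the base once.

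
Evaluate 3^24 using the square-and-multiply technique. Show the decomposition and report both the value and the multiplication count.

Computing 3^24 by squaring (build up from 3^1; each line after the first costs one multiplication):

3^1 = 3
3^2 = (3^1)^2 = 3^2 = 9
3^3 = 3 * 3^2 = 3 * 9 = 27
3^6 = (3^3)^2 = 27^2 = 729
3^12 = (3^6)^2 = 729^2 = 531441
3^24 = (3^12)^2 = 531441^2 = 282429536481

Result: 282429536481
Multiplications needed: 5 (5 lines after 3^1)

3^24 = 282429536481. Using exponentiation by squaring, this requires 5 multiplications. The key idea: if the exponent is even, square the half-power; if odd, multiply by the base once.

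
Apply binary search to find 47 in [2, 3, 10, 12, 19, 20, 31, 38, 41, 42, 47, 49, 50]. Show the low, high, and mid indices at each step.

Binary search for 47 in [2, 3, 10, 12, 19, 20, 31, 38, 41, 42, 47, 49, 50]:

lo=0, hi=12, mid=6, arr[mid]=31 -> 31 < 47, search right half
lo=7, hi=12, mid=9, arr[mid]=42 -> 42 < 47, search right half
lo=10, hi=12, mid=11, arr[mid]=49 -> 49 > 47, search left half
lo=10, hi=10, mid=10, arr[mid]=47 -> Found target at index 10!

Binary search finds 47 at index 10 after 4 comparisons. The search repeatedly halves the search space by comparing with the middle element.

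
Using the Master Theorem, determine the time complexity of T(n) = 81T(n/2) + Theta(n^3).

Master Theorem for T(n) = 81T(n/2) + O(n^3):

a = 81, b = 2, c = 3
log_b(a) = log_2(81) = 6.3399

Case 1: c = 3 < log_2(81) = 6.3399
T(n) = O(n^(log_2 81))

For T(n) = 81T(n/2) + O(n^3): log_2(81) = 6.3399. This is Case 1 of the Master Theorem (c < log_b(a), work dominated by leaves), giving O(n^(log_2 81)).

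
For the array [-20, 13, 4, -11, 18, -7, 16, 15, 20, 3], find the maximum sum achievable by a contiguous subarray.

Using Kadane's algorithm on [-20, 13, 4, -11, 18, -7, 16, 15, 20, 3]:

Scanning through the array:
Position 1 (value 13): max_ending_here = 13, max_so_far = 13
Position 2 (value 4): max_ending_here = 17, max_so_far = 17
Position 3 (value -11): max_ending_here = 6, max_so_far = 17
Position 4 (value 18): max_ending_here = 24, max_so_far = 24
Position 5 (value -7): max_ending_here = 17, max_so_far = 24
Position 6 (value 16): max_ending_here = 33, max_so_far = 33
Position 7 (value 15): max_ending_here = 48, max_so_far = 48
Position 8 (value 20): max_ending_here = 68, max_so_far = 68
Position 9 (value 3): max_ending_here = 71, max_so_far = 71

Maximum subarray: [13, 4, -11, 18, -7, 16, 15, 20, 3]
Maximum sum: 71

The maximum subarray is [13, 4, -11, 18, -7, 16, 15, 20, 3] with sum 71. This subarray runs from index 1 to index 9.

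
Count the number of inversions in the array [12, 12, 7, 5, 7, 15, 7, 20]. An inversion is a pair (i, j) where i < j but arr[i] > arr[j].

Finding inversions in [12, 12, 7, 5, 7, 15, 7, 20]:

(0, 2): arr[0]=12 > arr[2]=7
(0, 3): arr[0]=12 > arr[3]=5
(0, 4): arr[0]=12 > arr[4]=7
(0, 6): arr[0]=12 > arr[6]=7
(1, 2): arr[1]=12 > arr[2]=7
(1, 3): arr[1]=12 > arr[3]=5
(1, 4): arr[1]=12 > arr[4]=7
(1, 6): arr[1]=12 > arr[6]=7
(2, 3): arr[2]=7 > arr[3]=5
(5, 6): arr[5]=15 > arr[6]=7

Total inversions: 10

The array has 10 inversion(s): (0,2), (0,3), (0,4), (0,6), (1,2), (1,3), (1,4), (1,6), (2,3), (5,6). Each pair (i,j) satisfies i < j and arr[i] > arr[j].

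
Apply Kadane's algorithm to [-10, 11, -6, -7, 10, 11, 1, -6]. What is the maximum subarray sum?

Using Kadane's algorithm on [-10, 11, -6, -7, 10, 11, 1, -6]:

Scanning through the array:
Position 1 (value 11): max_ending_here = 11, max_so_far = 11
Position 2 (value -6): max_ending_here = 5, max_so_far = 11
Position 3 (value -7): max_ending_here = -2, max_so_far = 11
Position 4 (value 10): max_ending_here = 10, max_so_far = 11
Position 5 (value 11): max_ending_here = 21, max_so_far = 21
Position 6 (value 1): max_ending_here = 22, max_so_far = 22
Position 7 (value -6): max_ending_here = 16, max_so_far = 22

Maximum subarray: [10, 11, 1]
Maximum sum: 22

The maximum subarray is [10, 11, 1] with sum 22. This subarray runs from index 4 to index 6.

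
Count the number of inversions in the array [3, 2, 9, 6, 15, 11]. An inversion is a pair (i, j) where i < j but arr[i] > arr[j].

Finding inversions in [3, 2, 9, 6, 15, 11]:

(0, 1): arr[0]=3 > arr[1]=2
(2, 3): arr[2]=9 > arr[3]=6
(4, 5): arr[4]=15 > arr[5]=11

Total inversions: 3

The array has 3 inversion(s): (0,1), (2,3), (4,5). Each pair (i,j) satisfies i < j and arr[i] > arr[j].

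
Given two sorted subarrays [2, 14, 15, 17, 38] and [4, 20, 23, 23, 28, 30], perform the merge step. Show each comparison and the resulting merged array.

Merging process:

Compare 2 vs 4: take 2 from left. Merged: [2]
Compare 14 vs 4: take 4 from right. Merged: [2, 4]
Compare 14 vs 20: take 14 from left. Merged: [2, 4, 14]
Compare 15 vs 20: take 15 from left. Merged: [2, 4, 14, 15]
Compare 17 vs 20: take 17 from left. Merged: [2, 4, 14, 15, 17]
Compare 38 vs 20: take 20 from right. Merged: [2, 4, 14, 15, 17, 20]
Compare 38 vs 23: take 23 from right. Merged: [2, 4, 14, 15, 17, 20, 23]
Compare 38 vs 23: take 23 from right. Merged: [2, 4, 14, 15, 17, 20, 23, 23]
Compare 38 vs 28: take 28 from right. Merged: [2, 4, 14, 15, 17, 20, 23, 23, 28]
Compare 38 vs 30: take 30 from right. Merged: [2, 4, 14, 15, 17, 20, 23, 23, 28, 30]
Append remaining from left: [38]. Merged: [2, 4, 14, 15, 17, 20, 23, 23, 28, 30, 38]

Final merged array: [2, 4, 14, 15, 17, 20, 23, 23, 28, 30, 38]
Total comparisons: 10

The merged array is [2, 4, 14, 15, 17, 20, 23, 23, 28, 30, 38], requiring 10 comparisons. The merge step runs in O(n) time where n is the total number of elements.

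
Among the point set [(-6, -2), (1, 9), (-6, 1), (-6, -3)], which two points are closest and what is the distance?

Computing all pairwise distances among 4 points:

d((-6, -2), (1, 9)) = 13.0384
d((-6, -2), (-6, 1)) = 3.0
d((-6, -2), (-6, -3)) = 1.0 <-- minimum
d((1, 9), (-6, 1)) = 10.6301
d((1, 9), (-6, -3)) = 13.8924
d((-6, 1), (-6, -3)) = 4.0

Closest pair: (-6, -2) and (-6, -3) with distance 1.0

The closest pair is (-6, -2) and (-6, -3) with Euclidean distance 1.0. For 4 points, brute-force pairwise comparison is shown above. For large n, the divide-and-conquer algorithm (sort by x, recurse on halves, check the dividing strip) achieves O(n log n).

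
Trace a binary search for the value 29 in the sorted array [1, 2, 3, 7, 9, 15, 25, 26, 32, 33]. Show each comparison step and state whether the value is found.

Binary search for 29 in [1, 2, 3, 7, 9, 15, 25, 26, 32, 33]:

lo=0, hi=9, mid=4, arr[mid]=9 -> 9 < 29, search right half
lo=5, hi=9, mid=7, arr[mid]=26 -> 26 < 29, search right half
lo=8, hi=9, mid=8, arr[mid]=32 -> 32 > 29, search left half
lo=8 > hi=7, target 29 not found

Binary search determines that 29 is not in the array after 3 comparisons. The search space was exhausted without finding the target.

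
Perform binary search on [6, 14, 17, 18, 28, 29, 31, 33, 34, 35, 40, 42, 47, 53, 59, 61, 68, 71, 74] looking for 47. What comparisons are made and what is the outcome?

Binary search for 47 in [6, 14, 17, 18, 28, 29, 31, 33, 34, 35, 40, 42, 47, 53, 59, 61, 68, 71, 74]:

lo=0, hi=18, mid=9, arr[mid]=35 -> 35 < 47, search right half
lo=10, hi=18, mid=14, arr[mid]=59 -> 59 > 47, search left half
lo=10, hi=13, mid=11, arr[mid]=42 -> 42 < 47, search right half
lo=12, hi=13, mid=12, arr[mid]=47 -> Found target at index 12!

Binary search finds 47 at index 12 after 4 comparisons. The search repeatedly halves the search space by comparing with the middle element.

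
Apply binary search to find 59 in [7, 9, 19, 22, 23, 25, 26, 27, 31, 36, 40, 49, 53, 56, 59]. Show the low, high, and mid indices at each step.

Binary search for 59 in [7, 9, 19, 22, 23, 25, 26, 27, 31, 36, 40, 49, 53, 56, 59]:

lo=0, hi=14, mid=7, arr[mid]=27 -> 27 < 59, search right half
lo=8, hi=14, mid=11, arr[mid]=49 -> 49 < 59, search right half
lo=12, hi=14, mid=13, arr[mid]=56 -> 56 < 59, search right half
lo=14, hi=14, mid=14, arr[mid]=59 -> Found target at index 14!

Binary search finds 59 at index 14 after 4 comparisons. The search repeatedly halves the search space by comparing with the middle element.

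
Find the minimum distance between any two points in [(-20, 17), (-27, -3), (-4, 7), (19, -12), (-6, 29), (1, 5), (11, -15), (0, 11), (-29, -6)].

Computing all pairwise distances among 9 points:

d((-20, 17), (-27, -3)) = 21.1896
d((-20, 17), (-4, 7)) = 18.868
d((-20, 17), (19, -12)) = 48.6004
d((-20, 17), (-6, 29)) = 18.4391
d((-20, 17), (1, 5)) = 24.1868
d((-20, 17), (11, -15)) = 44.5533
d((-20, 17), (0, 11)) = 20.8806
d((-20, 17), (-29, -6)) = 24.6982
d((-27, -3), (-4, 7)) = 25.0799
d((-27, -3), (19, -12)) = 46.8722
d((-27, -3), (-6, 29)) = 38.2753
d((-27, -3), (1, 5)) = 29.1204
d((-27, -3), (11, -15)) = 39.8497
d((-27, -3), (0, 11)) = 30.4138
d((-27, -3), (-29, -6)) = 3.6056 <-- minimum
d((-4, 7), (19, -12)) = 29.8329
d((-4, 7), (-6, 29)) = 22.0907
d((-4, 7), (1, 5)) = 5.3852
d((-4, 7), (11, -15)) = 26.6271
d((-4, 7), (0, 11)) = 5.6569
d((-4, 7), (-29, -6)) = 28.178
d((19, -12), (-6, 29)) = 48.0208
d((19, -12), (1, 5)) = 24.7588
d((19, -12), (11, -15)) = 8.544
d((19, -12), (0, 11)) = 29.8329
d((19, -12), (-29, -6)) = 48.3735
d((-6, 29), (1, 5)) = 25.0
d((-6, 29), (11, -15)) = 47.1699
d((-6, 29), (0, 11)) = 18.9737
d((-6, 29), (-29, -6)) = 41.8808
d((1, 5), (11, -15)) = 22.3607
d((1, 5), (0, 11)) = 6.0828
d((1, 5), (-29, -6)) = 31.9531
d((11, -15), (0, 11)) = 28.2312
d((11, -15), (-29, -6)) = 41.0
d((0, 11), (-29, -6)) = 33.6155

Closest pair: (-27, -3) and (-29, -6) with distance 3.6056

The closest pair is (-27, -3) and (-29, -6) with Euclidean distance 3.6056. For 9 points, brute-force pairwise comparison is shown above. For large n, the divide-and-conquer algorithm (sort by x, recurse on halves, check the dividing strip) achieves O(n log n).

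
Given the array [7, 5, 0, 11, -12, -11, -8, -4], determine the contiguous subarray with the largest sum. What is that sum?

Using Kadane's algorithm on [7, 5, 0, 11, -12, -11, -8, -4]:

Scanning through the array:
Position 1 (value 5): max_ending_here = 12, max_so_far = 12
Position 2 (value 0): max_ending_here = 12, max_so_far = 12
Position 3 (value 11): max_ending_here = 23, max_so_far = 23
Position 4 (value -12): max_ending_here = 11, max_so_far = 23
Position 5 (value -11): max_ending_here = 0, max_so_far = 23
Position 6 (value -8): max_ending_here = -8, max_so_far = 23
Position 7 (value -4): max_ending_here = -4, max_so_far = 23

Maximum subarray: [7, 5, 0, 11]
Maximum sum: 23

The maximum subarray is [7, 5, 0, 11] with sum 23. This subarray runs from index 0 to index 3.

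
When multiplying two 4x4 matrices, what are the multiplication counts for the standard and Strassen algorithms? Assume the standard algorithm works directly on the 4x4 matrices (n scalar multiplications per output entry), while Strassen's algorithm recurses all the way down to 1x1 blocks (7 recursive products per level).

Matrix multiplication for 4x4 matrices:

Standard algorithm: 4^3 = 64 multiplications
Strassen's algorithm: 7^(log2(4)) = 7^2 = 49 multiplications
Savings: 64 - 49 = 15 multiplications

Standard: 64 multiplications (4^3). Strassen: 49 multiplications (7^2). Strassen reduces 8 recursive multiplications to 7 at each level.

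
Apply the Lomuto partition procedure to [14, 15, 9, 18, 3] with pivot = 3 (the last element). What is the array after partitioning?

Lomuto partition with pivot = 3:

Initial array: [14, 15, 9, 18, 3]

arr[0]=14 > 3: no swap
arr[1]=15 > 3: no swap
arr[2]=9 > 3: no swap
arr[3]=18 > 3: no swap

Place pivot at position 0: [3, 15, 9, 18, 14]
Pivot position: 0

After partitioning with pivot 3, the array becomes [3, 15, 9, 18, 14]. The pivot is placed at index 0. All elements to the left of the pivot are <= 3, and all elements to the right are > 3.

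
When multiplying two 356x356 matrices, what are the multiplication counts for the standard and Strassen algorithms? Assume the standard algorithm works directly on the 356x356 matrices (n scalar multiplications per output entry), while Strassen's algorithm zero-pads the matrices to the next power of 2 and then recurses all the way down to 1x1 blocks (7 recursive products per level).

Matrix multiplication for 356x356 matrices:

Strassen's algorithm requires power-of-2 dimensions. Pad 356x356 to 512x512 (next power of 2).

Standard algorithm: 356^3 = 45118016 multiplications
Strassen's algorithm: 7^(log2(512)) = 7^9 = 40353607 multiplications
Savings: 45118016 - 40353607 = 4764409 multiplications

Standard: 45118016 multiplications (356^3). Strassen: 40353607 multiplications (7^9, after padding to 512x512). Strassen reduces 8 recursive multiplications to 7 at each level.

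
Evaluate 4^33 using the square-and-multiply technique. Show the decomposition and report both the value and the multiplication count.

Computing 4^33 by squaring (build up from 4^1; each line after the first costs one multiplication):

4^1 = 4
4^2 = (4^1)^2 = 4^2 = 16
4^4 = (4^2)^2 = 16^2 = 256
4^8 = (4^4)^2 = 256^2 = 65536
4^16 = (4^8)^2 = 65536^2 = 4294967296
4^32 = (4^16)^2 = 4294967296^2 = 18446744073709551616
4^33 = 4 * 4^32 = 4 * 18446744073709551616 = 73786976294838206464

Result: 73786976294838206464
Multiplications needed: 6 (6 lines after 4^1)

4^33 = 73786976294838206464. Using exponentiation by squaring, this requires 6 multiplications. The key idea: if the exponent is even, square the half-power; if odd, multiply by the base once.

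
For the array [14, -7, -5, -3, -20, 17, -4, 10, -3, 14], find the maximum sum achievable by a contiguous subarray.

Using Kadane's algorithm on [14, -7, -5, -3, -20, 17, -4, 10, -3, 14]:

Scanning through the array:
Position 1 (value -7): max_ending_here = 7, max_so_far = 14
Position 2 (value -5): max_ending_here = 2, max_so_far = 14
Position 3 (value -3): max_ending_here = -1, max_so_far = 14
Position 4 (value -20): max_ending_here = -20, max_so_far = 14
Position 5 (value 17): max_ending_here = 17, max_so_far = 17
Position 6 (value -4): max_ending_here = 13, max_so_far = 17
Position 7 (value 10): max_ending_here = 23, max_so_far = 23
Position 8 (value -3): max_ending_here = 20, max_so_far = 23
Position 9 (value 14): max_ending_here = 34, max_so_far = 34

Maximum subarray: [17, -4, 10, -3, 14]
Maximum sum: 34

The maximum subarray is [17, -4, 10, -3, 14] with sum 34. This subarray runs from index 5 to index 9.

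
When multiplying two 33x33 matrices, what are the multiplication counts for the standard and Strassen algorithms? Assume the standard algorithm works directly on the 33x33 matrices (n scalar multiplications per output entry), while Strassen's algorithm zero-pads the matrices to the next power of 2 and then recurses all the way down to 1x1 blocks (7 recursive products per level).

Matrix multiplication for 33x33 matrices:

Strassen's algorithm requires power-of-2 dimensions. Pad 33x33 to 64x64 (next power of 2).

Standard algorithm: 33^3 = 35937 multiplications
Strassen's algorithm: 7^(log2(64)) = 7^6 = 117649 multiplications
Difference: 35937 - 117649 = -81712 (Strassen uses MORE here due to padding overhead — for small or just-over-power-of-2 n, padding can outweigh the per-level savings)

Standard: 35937 multiplications (33^3). Strassen: 117649 multiplications (7^6, after padding to 64x64). Strassen reduces 8 recursive multiplications to 7 at each level.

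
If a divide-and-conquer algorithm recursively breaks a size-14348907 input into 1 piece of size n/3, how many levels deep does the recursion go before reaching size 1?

For divide and conquer with division factor 3:

Problem sizes at each level:
Level 0: 14348907
Level 1: 4782969
Level 2: 1594323
Level 3: 531441
Level 4: 177147
Level 5: 59049
Level 6: 19683
Level 7: 6561
Level 8: 2187
Level 9: 729
Level 10: 243
Level 11: 81
Level 12: 27
Level 13: 9
Level 14: 3
Level 15: 1

The root is level 0 and the size-1 base case is level 15 (the tree spans levels 0 through 15, i.e. 16 levels counting the root), so the depth is the number of divisions: log_3(14348907) = 15

The recursion tree depth is log_3(14348907) = 15. At each level, the problem size is divided by 3, so it takes 15 divisions to reduce to a base case of size 1. The algorithm makes 1 recursive call at each level.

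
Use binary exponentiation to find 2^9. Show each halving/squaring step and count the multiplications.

Computing 2^9 by squaring (build up from 2^1; each line after the first costs one multiplication):

2^1 = 2
2^2 = (2^1)^2 = 2^2 = 4
2^4 = (2^2)^2 = 4^2 = 16
2^8 = (2^4)^2 = 16^2 = 256
2^9 = 2 * 2^8 = 2 * 256 = 512

Result: 512
Multiplications needed: 4 (4 lines after 2^1)

2^9 = 512. Using exponentiation by squaring, this requires 4 multiplications. The key idea: if the exponent is even, square the half-power; if odd, multiply by the base once.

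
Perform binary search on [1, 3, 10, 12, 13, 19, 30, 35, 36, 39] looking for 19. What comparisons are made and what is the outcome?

Binary search for 19 in [1, 3, 10, 12, 13, 19, 30, 35, 36, 39]:

lo=0, hi=9, mid=4, arr[mid]=13 -> 13 < 19, search right half
lo=5, hi=9, mid=7, arr[mid]=35 -> 35 > 19, search left half
lo=5, hi=6, mid=5, arr[mid]=19 -> Found target at index 5!

Binary search finds 19 at index 5 after 3 comparisons. The search repeatedly halves the search space by comparing with the middle element.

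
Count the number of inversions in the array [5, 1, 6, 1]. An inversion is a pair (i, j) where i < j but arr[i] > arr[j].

Finding inversions in [5, 1, 6, 1]:

(0, 1): arr[0]=5 > arr[1]=1
(0, 3): arr[0]=5 > arr[3]=1
(2, 3): arr[2]=6 > arr[3]=1

Total inversions: 3

The array has 3 inversion(s): (0,1), (0,3), (2,3). Each pair (i,j) satisfies i < j and arr[i] > arr[j].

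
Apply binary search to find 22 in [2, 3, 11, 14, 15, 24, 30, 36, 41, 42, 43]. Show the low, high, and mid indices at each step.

Binary search for 22 in [2, 3, 11, 14, 15, 24, 30, 36, 41, 42, 43]:

lo=0, hi=10, mid=5, arr[mid]=24 -> 24 > 22, search left half
lo=0, hi=4, mid=2, arr[mid]=11 -> 11 < 22, search right half
lo=3, hi=4, mid=3, arr[mid]=14 -> 14 < 22, search right half
lo=4, hi=4, mid=4, arr[mid]=15 -> 15 < 22, search right half
lo=5 > hi=4, target 22 not found

Binary search determines that 22 is not in the array after 4 comparisons. The search space was exhausted without finding the target.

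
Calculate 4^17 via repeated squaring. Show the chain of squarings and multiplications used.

Computing 4^17 by squaring (build up from 4^1; each line after the first costs one multiplication):

4^1 = 4
4^2 = (4^1)^2 = 4^2 = 16
4^4 = (4^2)^2 = 16^2 = 256
4^8 = (4^4)^2 = 256^2 = 65536
4^16 = (4^8)^2 = 65536^2 = 4294967296
4^17 = 4 * 4^16 = 4 * 4294967296 = 17179869184

Result: 17179869184
Multiplications needed: 5 (5 lines after 4^1)

4^17 = 17179869184. Using exponentiation by squaring, this requires 5 multiplications. The key idea: if the exponent is even, square the half-power; if odd, multiply by the base once.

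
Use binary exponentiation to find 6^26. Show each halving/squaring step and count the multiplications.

Computing 6^26 by squaring (build up from 6^1; each line after the first costs one multiplication):

6^1 = 6
6^2 = (6^1)^2 = 6^2 = 36
6^3 = 6 * 6^2 = 6 * 36 = 216
6^6 = (6^3)^2 = 216^2 = 46656
6^12 = (6^6)^2 = 46656^2 = 2176782336
6^13 = 6 * 6^12 = 6 * 2176782336 = 13060694016
6^26 = (6^13)^2 = 13060694016^2 = 170581728179578208256

Result: 170581728179578208256
Multiplications needed: 6 (6 lines after 6^1)

6^26 = 170581728179578208256. Using exponentiation by squaring, this requires 6 multiplications. The key idea: if the exponent is even, square the half-power; if odd, multiply by the base once.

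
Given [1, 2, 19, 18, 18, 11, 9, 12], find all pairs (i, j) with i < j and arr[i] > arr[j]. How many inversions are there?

Finding inversions in [1, 2, 19, 18, 18, 11, 9, 12]:

(2, 3): arr[2]=19 > arr[3]=18
(2, 4): arr[2]=19 > arr[4]=18
(2, 5): arr[2]=19 > arr[5]=11
(2, 6): arr[2]=19 > arr[6]=9
(2, 7): arr[2]=19 > arr[7]=12
(3, 5): arr[3]=18 > arr[5]=11
(3, 6): arr[3]=18 > arr[6]=9
(3, 7): arr[3]=18 > arr[7]=12
(4, 5): arr[4]=18 > arr[5]=11
(4, 6): arr[4]=18 > arr[6]=9
(4, 7): arr[4]=18 > arr[7]=12
(5, 6): arr[5]=11 > arr[6]=9

Total inversions: 12

The array has 12 inversion(s): (2,3), (2,4), (2,5), (2,6), (2,7), (3,5), (3,6), (3,7), (4,5), (4,6), (4,7), (5,6). Each pair (i,j) satisfies i < j and arr[i] > arr[j].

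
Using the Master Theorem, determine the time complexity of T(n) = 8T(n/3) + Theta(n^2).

Master Theorem for T(n) = 8T(n/3) + O(n^2):

a = 8, b = 3, c = 2
log_b(a) = log_3(8) = 1.8928

Case 3: c = 2 > log_3(8) = 1.8928
T(n) = O(n^2) = O(n^2)

For T(n) = 8T(n/3) + O(n^2): log_3(8) = 1.8928. This is Case 3 of the Master Theorem (c > log_b(a), work dominated by root), giving O(n^2).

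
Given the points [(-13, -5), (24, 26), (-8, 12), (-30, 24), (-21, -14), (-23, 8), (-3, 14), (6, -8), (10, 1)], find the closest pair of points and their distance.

Computing all pairwise distances among 9 points:

d((-13, -5), (24, 26)) = 48.2701
d((-13, -5), (-8, 12)) = 17.72
d((-13, -5), (-30, 24)) = 33.6155
d((-13, -5), (-21, -14)) = 12.0416
d((-13, -5), (-23, 8)) = 16.4012
d((-13, -5), (-3, 14)) = 21.4709
d((-13, -5), (6, -8)) = 19.2354
d((-13, -5), (10, 1)) = 23.7697
d((24, 26), (-8, 12)) = 34.9285
d((24, 26), (-30, 24)) = 54.037
d((24, 26), (-21, -14)) = 60.208
d((24, 26), (-23, 8)) = 50.3289
d((24, 26), (-3, 14)) = 29.5466
d((24, 26), (6, -8)) = 38.4708
d((24, 26), (10, 1)) = 28.6531
d((-8, 12), (-30, 24)) = 25.0599
d((-8, 12), (-21, -14)) = 29.0689
d((-8, 12), (-23, 8)) = 15.5242
d((-8, 12), (-3, 14)) = 5.3852 <-- minimum
d((-8, 12), (6, -8)) = 24.4131
d((-8, 12), (10, 1)) = 21.095
d((-30, 24), (-21, -14)) = 39.0512
d((-30, 24), (-23, 8)) = 17.4642
d((-30, 24), (-3, 14)) = 28.7924
d((-30, 24), (6, -8)) = 48.1664
d((-30, 24), (10, 1)) = 46.1411
d((-21, -14), (-23, 8)) = 22.0907
d((-21, -14), (-3, 14)) = 33.2866
d((-21, -14), (6, -8)) = 27.6586
d((-21, -14), (10, 1)) = 34.4384
d((-23, 8), (-3, 14)) = 20.8806
d((-23, 8), (6, -8)) = 33.121
d((-23, 8), (10, 1)) = 33.7343
d((-3, 14), (6, -8)) = 23.7697
d((-3, 14), (10, 1)) = 18.3848
d((6, -8), (10, 1)) = 9.8489

Closest pair: (-8, 12) and (-3, 14) with distance 5.3852

The closest pair is (-8, 12) and (-3, 14) with Euclidean distance 5.3852. For 9 points, brute-force pairwise comparison is shown above. For large n, the divide-and-conquer algorithm (sort by x, recurse on halves, check the dividing strip) achieves O(n log n).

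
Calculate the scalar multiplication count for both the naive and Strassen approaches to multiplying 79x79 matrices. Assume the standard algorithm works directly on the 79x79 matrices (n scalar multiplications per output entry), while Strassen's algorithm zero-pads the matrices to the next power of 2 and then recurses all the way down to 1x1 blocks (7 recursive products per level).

Matrix multiplication for 79x79 matrices:

Strassen's algorithm requires power-of-2 dimensions. Pad 79x79 to 128x128 (next power of 2).

Standard algorithm: 79^3 = 493039 multiplications
Strassen's algorithm: 7^(log2(128)) = 7^7 = 823543 multiplications
Difference: 493039 - 823543 = -330504 (Strassen uses MORE here due to padding overhead — for small or just-over-power-of-2 n, padding can outweigh the per-level savings)

Standard: 493039 multiplications (79^3). Strassen: 823543 multiplications (7^7, after padding to 128x128). Strassen reduces 8 recursive multiplications to 7 at each level.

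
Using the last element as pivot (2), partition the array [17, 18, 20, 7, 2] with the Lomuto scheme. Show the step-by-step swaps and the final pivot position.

Lomuto partition with pivot = 2:

Initial array: [17, 18, 20, 7, 2]

arr[0]=17 > 2: no swap
arr[1]=18 > 2: no swap
arr[2]=20 > 2: no swap
arr[3]=7 > 2: no swap

Place pivot at position 0: [2, 18, 20, 7, 17]
Pivot position: 0

After partitioning with pivot 2, the array becomes [2, 18, 20, 7, 17]. The pivot is placed at index 0. All elements to the left of the pivot are <= 2, and all elements to the right are > 2.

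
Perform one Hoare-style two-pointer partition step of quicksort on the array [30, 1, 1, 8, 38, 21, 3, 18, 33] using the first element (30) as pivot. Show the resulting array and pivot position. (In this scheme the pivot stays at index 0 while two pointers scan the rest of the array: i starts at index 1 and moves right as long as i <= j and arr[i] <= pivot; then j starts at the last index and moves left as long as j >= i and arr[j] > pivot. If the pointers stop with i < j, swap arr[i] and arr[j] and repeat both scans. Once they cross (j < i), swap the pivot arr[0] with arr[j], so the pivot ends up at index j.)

Hoare-style two-pointer partition with pivot = 30:

Initial array: [30, 1, 1, 8, 38, 21, 3, 18, 33]

Pointers start at i = 1, j = 8.
i stops at index 4 (arr[4]=38 > 30), j stops at index 7 (arr[7]=18 <= 30): swap arr[4] and arr[7], array becomes [30, 1, 1, 8, 18, 21, 3, 38, 33]
i ends at 7, j ends at 6: the pointers have crossed (j < i), so scanning stops.

Swap pivot arr[0] with arr[6] to place pivot at position 6: [3, 1, 1, 8, 18, 21, 30, 38, 33]
Pivot position: 6

After partitioning with pivot 30, the array becomes [3, 1, 1, 8, 18, 21, 30, 38, 33]. The pivot is placed at index 6. All elements to the left of the pivot are <= 30, and all elements to the right are > 30.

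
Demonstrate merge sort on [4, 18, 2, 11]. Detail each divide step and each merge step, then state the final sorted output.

Merge sort trace:

Split: [4, 18, 2, 11] -> [4, 18] and [2, 11]
  Split: [4, 18] -> [4] and [18]
  Merge: [4] + [18] -> [4, 18]
  Split: [2, 11] -> [2] and [11]
  Merge: [2] + [11] -> [2, 11]
Merge: [4, 18] + [2, 11] -> [2, 4, 11, 18]

Final sorted array: [2, 4, 11, 18]

The merge sort proceeds by recursively splitting the array and merging sorted halves.
After all merges, the sorted array is [2, 4, 11, 18].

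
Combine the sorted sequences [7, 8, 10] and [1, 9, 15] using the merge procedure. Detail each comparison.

Merging process:

Compare 7 vs 1: take 1 from right. Merged: [1]
Compare 7 vs 9: take 7 from left. Merged: [1, 7]
Compare 8 vs 9: take 8 from left. Merged: [1, 7, 8]
Compare 10 vs 9: take 9 from right. Merged: [1, 7, 8, 9]
Compare 10 vs 15: take 10 from left. Merged: [1, 7, 8, 9, 10]
Append remaining from right: [15]. Merged: [1, 7, 8, 9, 10, 15]

Final merged array: [1, 7, 8, 9, 10, 15]
Total comparisons: 5

The merged array is [1, 7, 8, 9, 10, 15], requiring 5 comparisons. The merge step runs in O(n) time where n is the total number of elements.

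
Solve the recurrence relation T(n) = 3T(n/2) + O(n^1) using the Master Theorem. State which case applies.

Master Theorem for T(n) = 3T(n/2) + O(n^1):

a = 3, b = 2, c = 1
log_b(a) = log_2(3) = 1.5850

Case 1: c = 1 < log_2(3) = 1.5850
T(n) = O(n^(log_2 3))

For T(n) = 3T(n/2) + O(n^1): log_2(3) = 1.5850. This is Case 1 of the Master Theorem (c < log_b(a), work dominated by leaves), giving O(n^(log_2 3)).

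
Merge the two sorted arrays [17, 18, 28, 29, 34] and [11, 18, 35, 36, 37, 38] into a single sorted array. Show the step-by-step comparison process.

Merging process:

Compare 17 vs 11: take 11 from right. Merged: [11]
Compare 17 vs 18: take 17 from left. Merged: [11, 17]
Compare 18 vs 18: take 18 from left. Merged: [11, 17, 18]
Compare 28 vs 18: take 18 from right. Merged: [11, 17, 18, 18]
Compare 28 vs 35: take 28 from left. Merged: [11, 17, 18, 18, 28]
Compare 29 vs 35: take 29 from left. Merged: [11, 17, 18, 18, 28, 29]
Compare 34 vs 35: take 34 from left. Merged: [11, 17, 18, 18, 28, 29, 34]
Append remaining from right: [35, 36, 37, 38]. Merged: [11, 17, 18, 18, 28, 29, 34, 35, 36, 37, 38]

Final merged array: [11, 17, 18, 18, 28, 29, 34, 35, 36, 37, 38]
Total comparisons: 7

The merged array is [11, 17, 18, 18, 28, 29, 34, 35, 36, 37, 38], requiring 7 comparisons. The merge step runs in O(n) time where n is the total number of elements.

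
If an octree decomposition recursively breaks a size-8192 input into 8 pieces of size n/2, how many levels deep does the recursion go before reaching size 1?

For divide and conquer with division factor 2:

Problem sizes at each level:
Level 0: 8192
Level 1: 4096
Level 2: 2048
Level 3: 1024
Level 4: 512
Level 5: 256
Level 6: 128
Level 7: 64
Level 8: 32
Level 9: 16
Level 10: 8
Level 11: 4
Level 12: 2
Level 13: 1

The root is level 0 and the size-1 base case is level 13 (the tree spans levels 0 through 13, i.e. 14 levels counting the root), so the depth is the number of divisions: log_2(8192) = 13

The recursion tree depth is log_2(8192) = 13. At each level, the problem size is divided by 2, so it takes 13 divisions to reduce to a base case of size 1. The algorithm makes 8 recursive calls at each level.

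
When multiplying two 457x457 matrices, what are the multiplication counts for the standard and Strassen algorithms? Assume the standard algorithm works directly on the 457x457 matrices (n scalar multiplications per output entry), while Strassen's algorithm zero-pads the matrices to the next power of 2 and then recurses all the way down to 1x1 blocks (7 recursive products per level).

Matrix multiplication for 457x457 matrices:

Strassen's algorithm requires power-of-2 dimensions. Pad 457x457 to 512x512 (next power of 2).

Standard algorithm: 457^3 = 95443993 multiplications
Strassen's algorithm: 7^(log2(512)) = 7^9 = 40353607 multiplications
Savings: 95443993 - 40353607 = 55090386 multiplications

Standard: 95443993 multiplications (457^3). Strassen: 40353607 multiplications (7^9, after padding to 512x512). Strassen reduces 8 recursive multiplications to 7 at each level.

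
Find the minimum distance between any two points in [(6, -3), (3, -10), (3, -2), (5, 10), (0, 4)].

Computing all pairwise distances among 5 points:

d((6, -3), (3, -10)) = 7.6158
d((6, -3), (3, -2)) = 3.1623 <-- minimum
d((6, -3), (5, 10)) = 13.0384
d((6, -3), (0, 4)) = 9.2195
d((3, -10), (3, -2)) = 8.0
d((3, -10), (5, 10)) = 20.0998
d((3, -10), (0, 4)) = 14.3178
d((3, -2), (5, 10)) = 12.1655
d((3, -2), (0, 4)) = 6.7082
d((5, 10), (0, 4)) = 7.8102

Closest pair: (6, -3) and (3, -2) with distance 3.1623

The closest pair is (6, -3) and (3, -2) with Euclidean distance 3.1623. For 5 points, brute-force pairwise comparison is shown above. For large n, the divide-and-conquer algorithm (sort by x, recurse on halves, check the dividing strip) achieves O(n log n).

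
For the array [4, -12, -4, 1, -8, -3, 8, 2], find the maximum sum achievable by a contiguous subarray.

Using Kadane's algorithm on [4, -12, -4, 1, -8, -3, 8, 2]:

Scanning through the array:
Position 1 (value -12): max_ending_here = -8, max_so_far = 4
Position 2 (value -4): max_ending_here = -4, max_so_far = 4
Position 3 (value 1): max_ending_here = 1, max_so_far = 4
Position 4 (value -8): max_ending_here = -7, max_so_far = 4
Position 5 (value -3): max_ending_here = -3, max_so_far = 4
Position 6 (value 8): max_ending_here = 8, max_so_far = 8
Position 7 (value 2): max_ending_here = 10, max_so_far = 10

Maximum subarray: [8, 2]
Maximum sum: 10

The maximum subarray is [8, 2] with sum 10. This subarray runs from index 6 to index 7.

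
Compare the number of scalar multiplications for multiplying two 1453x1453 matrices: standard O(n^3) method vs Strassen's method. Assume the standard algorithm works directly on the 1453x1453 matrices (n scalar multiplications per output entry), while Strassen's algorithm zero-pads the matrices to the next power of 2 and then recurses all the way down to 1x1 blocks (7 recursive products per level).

Matrix multiplication for 1453x1453 matrices:

Strassen's algorithm requires power-of-2 dimensions. Pad 1453x1453 to 2048x2048 (next power of 2).

Standard algorithm: 1453^3 = 3067586677 multiplications
Strassen's algorithm: 7^(log2(2048)) = 7^11 = 1977326743 multiplications
Savings: 3067586677 - 1977326743 = 1090259934 multiplications

Standard: 3067586677 multiplications (1453^3). Strassen: 1977326743 multiplications (7^11, after padding to 2048x2048). Strassen reduces 8 recursive multiplications to 7 at each level.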